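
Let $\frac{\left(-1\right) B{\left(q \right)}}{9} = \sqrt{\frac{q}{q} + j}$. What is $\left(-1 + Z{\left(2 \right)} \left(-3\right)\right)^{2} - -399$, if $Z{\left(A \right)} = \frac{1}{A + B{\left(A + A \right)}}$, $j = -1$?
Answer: $\frac{1621}{4} \approx 405.25$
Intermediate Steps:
$B{\left(q \right)} = 0$ ($B{\left(q \right)} = - 9 \sqrt{\frac{q}{q} - 1} = - 9 \sqrt{1 - 1} = - 9 \sqrt{0} = \left(-9\right) 0 = 0$)
$Z{\left(A \right)} = \frac{1}{A}$ ($Z{\left(A \right)} = \frac{1}{A + 0} = \frac{1}{A}$)
$\left(-1 + Z{\left(2 \right)} \left(-3\right)\right)^{2} - -399 = \left(-1 + \frac{1}{2} \left(-3\right)\right)^{2} - -399 = \left(-1 + \frac{1}{2} \left(-3\right)\right)^{2} + 399 = \left(-1 - \frac{3}{2}\right)^{2} + 399 = \left(- \frac{5}{2}\right)^{2} + 399 = \frac{25}{4} + 399 = \frac{1621}{4}$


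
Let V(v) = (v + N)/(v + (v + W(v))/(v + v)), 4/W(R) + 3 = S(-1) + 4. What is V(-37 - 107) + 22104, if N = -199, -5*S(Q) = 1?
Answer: 913723416/41333 ≈ 22106.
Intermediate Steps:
S(Q) = -⅕ (S(Q) = -⅕*1 = -⅕)
W(R) = 5 (W(R) = 4/(-3 + (-⅕ + 4)) = 4/(-3 + 19/5) = 4/(⅘) = 4*(5/4) = 5)
V(v) = (-199 + v)/(v + (5 + v)/(2*v)) (V(v) = (v - 199)/(v + (v + 5)/(v + v)) = (-199 + v)/(v + (5 + v)/((2*v))) = (-199 + v)/(v + (5 + v)*(1/(2*v))) = (-199 + v)/(v + (5 + v)/(2*v)))
V(-37 - 107) + 22104 = 2*(-37 - 107)*(-199 + (-37 - 107))/(5 + (-37 - 107) + 2*(-37 - 107)²) + 22104 = 2*(-144)*(-199 - 144)/(5 - 144 + 2*(-144)²) + 22104 = 2*(-144)*(-343)/(5 - 144 + 2*20736) + 22104 = 2*(-144)*(-343)/(5 - 144 + 41472) + 22104 = 2*(-144)*(-343)/41333 + 22104 = 2*(-144)*(1/41333)*(-343) + 22104 = 98784/41333 + 22104 = 913723416/41333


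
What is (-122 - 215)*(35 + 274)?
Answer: -104133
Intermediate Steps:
(-122 - 215)*(35 + 274) = -337*309 = -104133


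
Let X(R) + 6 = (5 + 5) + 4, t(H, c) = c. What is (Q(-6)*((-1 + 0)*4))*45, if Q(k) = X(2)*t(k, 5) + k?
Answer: -6120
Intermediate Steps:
X(R) = 8 (X(R) = -6 + ((5 + 5) + 4) = -6 + (10 + 4) = -6 + 14 = 8)
Q(k) = 40 + k (Q(k) = 8*5 + k = 40 + k)
(Q(-6)*((-1 + 0)*4))*45 = ((40 - 6)*((-1 + 0)*4))*45 = (34*(-1*4))*45 = (34*(-4))*45 = -136*45 = -6120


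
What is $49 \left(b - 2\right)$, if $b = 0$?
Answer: $-98$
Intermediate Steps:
$49 \left(b - 2\right) = 49 \left(0 - 2\right) = 49 \left(-2\right) = -98$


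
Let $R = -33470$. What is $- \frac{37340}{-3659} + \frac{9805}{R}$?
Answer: $\frac{242778661}{24493346} \approx 9.912$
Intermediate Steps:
$- \frac{37340}{-3659} + \frac{9805}{R} = - \frac{37340}{-3659} + \frac{9805}{-33470} = \left(-37340\right) \left(- \frac{1}{3659}\right) + 9805 \left(- \frac{1}{33470}\right) = \frac{37340}{3659} - \frac{1961}{6694} = \frac{242778661}{24493346}$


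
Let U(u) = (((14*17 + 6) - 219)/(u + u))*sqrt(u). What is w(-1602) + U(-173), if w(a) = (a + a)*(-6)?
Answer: 19224 - 25*I*sqrt(173)/346 ≈ 19224.0 - 0.95036*I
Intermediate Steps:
w(a) = -12*a (w(a) = (2*a)*(-6) = -12*a)
U(u) = 25/(2*sqrt(u)) (U(u) = (((238 + 6) - 219)/((2*u)))*sqrt(u) = ((244 - 219)*(1/(2*u)))*sqrt(u) = (25*(1/(2*u)))*sqrt(u) = (25/(2*u))*sqrt(u) = 25/(2*sqrt(u)))
w(-1602) + U(-173) = -12*(-1602) + 25/(2*sqrt(-173)) = 19224 + 25*(-I*sqrt(173)/173)/2 = 19224 - 25*I*sqrt(173)/346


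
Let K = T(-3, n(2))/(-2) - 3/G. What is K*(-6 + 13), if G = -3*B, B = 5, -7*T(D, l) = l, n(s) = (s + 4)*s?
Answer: 37/5 ≈ 7.4000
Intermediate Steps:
n(s) = s*(4 + s) (n(s) = (4 + s)*s = s*(4 + s))
T(D, l) = -l/7
G = -15 (G = -3*5 = -15)
K = 37/35 (K = -2*(4 + 2)/7/(-2) - 3/(-15) = -2*6/7*(-1/2) - 3*(-1/15) = -1/7*12*(-1/2) + 1/5 = -12/7*(-1/2) + 1/5 = 6/7 + 1/5 = 37/35 ≈ 1.0571)
K*(-6 + 13) = 37*(-6 + 13)/35 = (37/35)*7 = 37/5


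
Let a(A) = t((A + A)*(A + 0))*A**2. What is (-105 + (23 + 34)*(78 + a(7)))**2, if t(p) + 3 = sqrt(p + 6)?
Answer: 827593740 - 45112536*sqrt(26) ≈ 5.9756e+8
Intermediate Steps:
t(p) = -3 + sqrt(6 + p) (t(p) = -3 + sqrt(p + 6) = -3 + sqrt(6 + p))
a(A) = A**2*(-3 + sqrt(6 + 2*A**2)) (a(A) = (-3 + sqrt(6 + (A + A)*(A + 0)))*A**2 = (-3 + sqrt(6 + (2*A)*A))*A**2 = (-3 + sqrt(6 + 2*A**2))*A**2 = A**2*(-3 + sqrt(6 + 2*A**2)))
(-105 + (23 + 34)*(78 + a(7)))**2 = (-105 + (23 + 34)*(78 + 7**2*(-3 + sqrt(6 + 2*7**2))))**2 = (-105 + 57*(78 + 49*(-3 + sqrt(6 + 2*49))))**2 = (-105 + 57*(78 + 49*(-3 + sqrt(6 + 98))))**2 = (-105 + 57*(78 + 49*(-3 + sqrt(104))))**2 = (-105 + 57*(78 + 49*(-3 + 2*sqrt(26))))**2 = (-105 + 57*(78 + (-147 + 98*sqrt(26))))**2 = (-105 + 57*(-69 + 98*sqrt(26)))**2 = (-105 + (-3933 + 5586*sqrt(26)))**2 = (-4038 + 5586*sqrt(26))**2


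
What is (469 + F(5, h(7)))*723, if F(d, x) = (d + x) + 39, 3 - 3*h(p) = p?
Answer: 369935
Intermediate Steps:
h(p) = 1 - p/3
F(d, x) = 39 + d + x
(469 + F(5, h(7)))*723 = (469 + (39 + 5 + (1 - 1/3*7)))*723 = (469 + (39 + 5 + (1 - 7/3)))*723 = (469 + (39 + 5 - 4/3))*723 = (469 + 128/3)*723 = (1535/3)*723 = 369935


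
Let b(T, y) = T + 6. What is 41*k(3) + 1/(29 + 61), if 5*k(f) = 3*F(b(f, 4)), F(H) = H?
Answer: 19927/90 ≈ 221.41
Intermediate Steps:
b(T, y) = 6 + T
k(f) = 18/5 + 3*f/5 (k(f) = (3*(6 + f))/5 = (18 + 3*f)/5 = 18/5 + 3*f/5)
41*k(3) + 1/(29 + 61) = 41*(18/5 + (⅗)*3) + 1/(29 + 61) = 41*(18/5 + 9/5) + 1/90 = 41*(27/5) + 1/90 = 1107/5 + 1/90 = 19927/90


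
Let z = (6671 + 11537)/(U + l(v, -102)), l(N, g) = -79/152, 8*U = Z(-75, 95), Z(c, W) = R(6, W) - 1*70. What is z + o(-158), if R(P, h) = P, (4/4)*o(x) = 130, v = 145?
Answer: -2599266/1295 ≈ -2007.2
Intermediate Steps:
o(x) = 130
Z(c, W) = -64 (Z(c, W) = 6 - 1*70 = 6 - 70 = -64)
U = -8 (U = (⅛)*(-64) = -8)
l(N, g) = -79/152 (l(N, g) = -79*1/152 = -79/152)
z = -2767616/1295 (z = (6671 + 11537)/(-8 - 79/152) = 18208/(-1295/152) = 18208*(-152/1295) = -2767616/1295 ≈ -2137.2)
z + o(-158) = -2767616/1295 + 130 = -2599266/1295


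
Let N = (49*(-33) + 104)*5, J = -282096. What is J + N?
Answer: -289661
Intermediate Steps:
N = -7565 (N = (-1617 + 104)*5 = -1513*5 = -7565)
J + N = -282096 - 7565 = -289661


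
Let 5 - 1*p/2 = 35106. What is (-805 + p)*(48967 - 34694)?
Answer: -1013482911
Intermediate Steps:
p = -70202 (p = 10 - 2*35106 = 10 - 70212 = -70202)
(-805 + p)*(48967 - 34694) = (-805 - 70202)*(48967 - 34694) = -71007*14273 = -1013482911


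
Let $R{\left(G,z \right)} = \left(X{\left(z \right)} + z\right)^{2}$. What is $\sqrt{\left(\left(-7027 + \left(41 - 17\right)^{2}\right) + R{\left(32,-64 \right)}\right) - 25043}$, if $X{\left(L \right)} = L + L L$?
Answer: $\sqrt{15713530} \approx 3964.0$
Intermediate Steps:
$X{\left(L \right)} = L + L^{2}$
$R{\left(G,z \right)} = \left(z + z \left(1 + z\right)\right)^{2}$ ($R{\left(G,z \right)} = \left(z \left(1 + z\right) + z\right)^{2} = \left(z + z \left(1 + z\right)\right)^{2}$)
$\sqrt{\left(\left(-7027 + \left(41 - 17\right)^{2}\right) + R{\left(32,-64 \right)}\right) - 25043} = \sqrt{\left(\left(-7027 + \left(41 - 17\right)^{2}\right) + \left(-64\right)^{2} \left(2 - 64\right)^{2}\right) - 25043} = \sqrt{\left(\left(-7027 + 24^{2}\right) + 4096 \left(-62\right)^{2}\right) - 25043} = \sqrt{\left(\left(-7027 + 576\right) + 4096 \cdot 3844\right) - 25043} = \sqrt{\left(-6451 + 15745024\right) - 25043} = \sqrt{15738573 - 25043} = \sqrt{15713530}$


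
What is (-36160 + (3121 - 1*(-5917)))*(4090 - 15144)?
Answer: 299806588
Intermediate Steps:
(-36160 + (3121 - 1*(-5917)))*(4090 - 15144) = (-36160 + (3121 + 5917))*(-11054) = (-36160 + 9038)*(-11054) = -27122*(-11054) = 299806588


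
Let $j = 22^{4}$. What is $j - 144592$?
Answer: $89664$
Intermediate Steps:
$j = 234256$
$j - 144592 = 234256 - 144592 = 89664$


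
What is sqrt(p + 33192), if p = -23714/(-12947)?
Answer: sqrt(45984377566)/1177 ≈ 182.19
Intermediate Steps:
p = 23714/12947 (p = -23714*(-1/12947) = 23714/12947 ≈ 1.8316)
sqrt(p + 33192) = sqrt(23714/12947 + 33192) = sqrt(429760538/12947) = sqrt(45984377566)/1177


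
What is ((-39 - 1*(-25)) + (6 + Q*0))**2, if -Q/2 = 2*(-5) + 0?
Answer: 64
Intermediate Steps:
Q = 20 (Q = -2*(2*(-5) + 0) = -2*(-10 + 0) = -2*(-10) = 20)
((-39 - 1*(-25)) + (6 + Q*0))**2 = ((-39 - 1*(-25)) + (6 + 20*0))**2 = ((-39 + 25) + (6 + 0))**2 = (-14 + 6)**2 = (-8)**2 = 64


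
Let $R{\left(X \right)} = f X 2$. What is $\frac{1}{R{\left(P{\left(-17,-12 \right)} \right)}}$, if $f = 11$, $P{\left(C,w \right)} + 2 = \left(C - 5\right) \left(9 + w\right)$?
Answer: $\frac{1}{1408} \approx 0.00071023$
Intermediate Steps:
$P{\left(C,w \right)} = -2 + \left(-5 + C\right) \left(9 + w\right)$ ($P{\left(C,w \right)} = -2 + \left(C - 5\right) \left(9 + w\right) = -2 + \left(-5 + C\right) \left(9 + w\right)$)
$R{\left(X \right)} = 22 X$ ($R{\left(X \right)} = 11 X 2 = 22 X$)
$\frac{1}{R{\left(P{\left(-17,-12 \right)} \right)}} = \frac{1}{22 \left(-47 - -60 + 9 \left(-17\right) - -204\right)} = \frac{1}{22 \left(-47 + 60 - 153 + 204\right)} = \frac{1}{22 \cdot 64} = \frac{1}{1408}$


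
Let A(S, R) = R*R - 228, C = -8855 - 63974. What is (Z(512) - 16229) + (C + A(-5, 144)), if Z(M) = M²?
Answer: 193594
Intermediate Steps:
C = -72829
A(S, R) = -228 + R² (A(S, R) = R² - 228 = -228 + R²)
(Z(512) - 16229) + (C + A(-5, 144)) = (512² - 16229) + (-72829 + (-228 + 144²)) = (262144 - 16229) + (-72829 + (-228 + 20736)) = 245915 + (-72829 + 20508) = 245915 - 52321 = 193594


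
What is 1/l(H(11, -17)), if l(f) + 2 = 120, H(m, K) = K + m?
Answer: 1/118 ≈ 0.0084746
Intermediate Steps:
l(f) = 118 (l(f) = -2 + 120 = 118)
1/l(H(11, -17)) = 1/118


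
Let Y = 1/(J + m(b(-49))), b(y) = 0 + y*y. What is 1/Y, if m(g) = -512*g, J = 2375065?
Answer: 1145753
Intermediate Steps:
b(y) = y² (b(y) = 0 + y² = y²)
Y = 1/1145753 (Y = 1/(2375065 - 512*(-49)²) = 1/(2375065 - 512*2401) = 1/(2375065 - 1229312) = 1/1145753 ≈ 8.7279e-7)
1/Y = 1/(1/1145753) = 1145753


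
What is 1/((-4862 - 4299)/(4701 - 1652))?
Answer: -3049/9161 ≈ -0.33282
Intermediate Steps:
1/((-4862 - 4299)/(4701 - 1652)) = 1/(-9161/3049) = -3049/9161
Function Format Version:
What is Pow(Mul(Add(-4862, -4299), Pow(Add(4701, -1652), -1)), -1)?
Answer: Rational(-3049, 9161) ≈ -0.33282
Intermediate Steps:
Pow(Mul(Add(-4862, -4299), Pow(Add(4701, -1652), -1)), -1) = Pow(Mul(-9161, Pow(3049, -1)), -1) = Pow(Mul(-9161, Rational(1, 3049)), -1) = Pow(Rational(-9161, 3049), -1) = Rational(-3049, 9161)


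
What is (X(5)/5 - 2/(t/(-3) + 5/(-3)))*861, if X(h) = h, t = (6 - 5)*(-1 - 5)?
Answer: -4305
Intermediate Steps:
t = -6 (t = 1*(-6) = -6)
(X(5)/5 - 2/(t/(-3) + 5/(-3)))*861 = (5/5 - 2/(-6/(-3) + 5/(-3)))*861 = (5*(⅕) - 2/(-6*(-⅓) + 5*(-⅓)))*861 = (1 - 2/(2 - 5/3))*861 = (1 - 2/⅓)*861 = (1 - 2*3)*861 = (1 - 6)*861 = -5*861 = -4305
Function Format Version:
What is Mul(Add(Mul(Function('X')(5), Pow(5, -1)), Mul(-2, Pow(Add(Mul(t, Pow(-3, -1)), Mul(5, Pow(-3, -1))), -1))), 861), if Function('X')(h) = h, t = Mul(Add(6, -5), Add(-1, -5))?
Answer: -4305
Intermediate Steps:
t = -6 (t = Mul(1, -6) = -6)
Mul(Add(Mul(Function('X')(5), Pow(5, -1)), Mul(-2, Pow(Add(Mul(t, Pow(-3, -1)), Mul(5, Pow(-3, -1))), -1))), 861) = Mul(Add(Mul(5, Pow(5, -1)), Mul(-2, Pow(Add(Mul(-6, Pow(-3, -1)), Mul(5, Pow(-3, -1))), -1))), 861) = Mul(Add(Mul(5, Rational(1, 5)), Mul(-2, Pow(Add(Mul(-6, Rational(-1, 3)), Mul(5, Rational(-1, 3))), -1))), 861) = Mul(Add(1, Mul(-2, Pow(Add(2, Rational(-5, 3)), -1))), 861) = Mul(Add(1, Mul(-2, Pow(Rational(1, 3), -1))), 861) = Mul(Add(1, Mul(-2, 3)), 861) = Mul(Add(1, -6), 861) = Mul(-5, 861) = -4305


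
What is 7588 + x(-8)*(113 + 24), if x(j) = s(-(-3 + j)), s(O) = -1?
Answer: 7451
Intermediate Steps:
x(j) = -1
7588 + x(-8)*(113 + 24) = 7588 - (113 + 24) = 7588 - 1*137 = 7588 - 137 = 7451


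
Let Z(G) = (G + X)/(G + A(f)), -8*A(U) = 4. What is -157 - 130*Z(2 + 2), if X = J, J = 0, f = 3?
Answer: -2139/7 ≈ -305.57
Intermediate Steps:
A(U) = -½ (A(U) = -⅛*4 = -½)
X = 0
Z(G) = G/(-½ + G) (Z(G) = (G + 0)/(G - ½) = G/(-½ + G))
-157 - 130*Z(2 + 2) = -157 - 260*(2 + 2)/(-1 + 2*(2 + 2)) = -157 - 260*4/(-1 + 2*4) = -157 - 260*4/(-1 + 8) = -157 - 260*4/7 = -157 - 130*8/7 = -157 - 1040/7 = -2139/7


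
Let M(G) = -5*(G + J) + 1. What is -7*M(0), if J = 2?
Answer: 63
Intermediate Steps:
M(G) = -9 - 5*G (M(G) = -5*(G + 2) + 1 = -5*(2 + G) + 1 = (-10 - 5*G) + 1 = -9 - 5*G)
-7*M(0) = -7*(-9 - 5*0) = -7*(-9 + 0) = -7*(-9) = 63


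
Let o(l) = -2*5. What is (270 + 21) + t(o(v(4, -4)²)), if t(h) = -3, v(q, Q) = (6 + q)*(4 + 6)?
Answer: 288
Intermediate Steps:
v(q, Q) = 60 + 10*q (v(q, Q) = (6 + q)*10 = 60 + 10*q)
o(l) = -10
(270 + 21) + t(o(v(4, -4)²)) = (270 + 21) - 3 = 291 - 3 = 288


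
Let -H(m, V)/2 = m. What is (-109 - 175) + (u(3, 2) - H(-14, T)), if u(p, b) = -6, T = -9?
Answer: -318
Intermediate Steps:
H(m, V) = -2*m
(-109 - 175) + (u(3, 2) - H(-14, T)) = (-109 - 175) + (-6 - (-2)*(-14)) = -284 + (-6 - 1*28) = -284 + (-6 - 28) = -284 - 34 = -318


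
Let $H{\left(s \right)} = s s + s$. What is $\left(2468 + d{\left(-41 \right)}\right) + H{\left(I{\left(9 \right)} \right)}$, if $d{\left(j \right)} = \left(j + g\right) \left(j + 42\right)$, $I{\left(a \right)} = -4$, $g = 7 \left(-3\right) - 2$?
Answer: $2416$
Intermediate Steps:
$g = -23$ ($g = -21 - 2 = -23$)
$d{\left(j \right)} = \left(-23 + j\right) \left(42 + j\right)$ ($d{\left(j \right)} = \left(j - 23\right) \left(j + 42\right) = \left(-23 + j\right) \left(42 + j\right)$)
$H{\left(s \right)} = s + s^{2}$ ($H{\left(s \right)} = s^{2} + s = s + s^{2}$)
$\left(2468 + d{\left(-41 \right)}\right) + H{\left(I{\left(9 \right)} \right)} = \left(2468 + \left(-966 + \left(-41\right)^{2} + 19 \left(-41\right)\right)\right) - 4 \left(1 - 4\right) = \left(2468 - 64\right) - -12 = \left(2468 - 64\right) + 12 = 2404 + 12 = 2416$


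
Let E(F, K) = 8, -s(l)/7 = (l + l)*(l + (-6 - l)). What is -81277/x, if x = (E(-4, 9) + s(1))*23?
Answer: -81277/2116 ≈ -38.411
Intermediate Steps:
s(l) = 84*l (s(l) = -7*(l + l)*(l + (-6 - l)) = -7*2*l*(-6) = -(-84)*l = 84*l)
x = 2116 (x = (8 + 84*1)*23 = (8 + 84)*23 = 92*23 = 2116)
-81277/x = -81277/2116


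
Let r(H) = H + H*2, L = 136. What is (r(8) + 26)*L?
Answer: 6800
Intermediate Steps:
r(H) = 3*H (r(H) = H + 2*H = 3*H)
(r(8) + 26)*L = (3*8 + 26)*136 = (24 + 26)*136 = 50*136 = 6800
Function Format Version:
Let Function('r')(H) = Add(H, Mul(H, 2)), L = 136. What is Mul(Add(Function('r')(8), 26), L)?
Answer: 6800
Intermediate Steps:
Function('r')(H) = Mul(3, H) (Function('r')(H) = Add(H, Mul(2, H)) = Mul(3, H))
Mul(Add(Function('r')(8), 26), L) = Mul(Add(Mul(3, 8), 26), 136) = Mul(Add(24, 26), 136) = Mul(50, 136) = 6800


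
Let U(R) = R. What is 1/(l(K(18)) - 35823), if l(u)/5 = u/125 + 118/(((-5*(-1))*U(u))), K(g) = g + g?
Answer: -450/16118227 ≈ -2.7919e-5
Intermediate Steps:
K(g) = 2*g
l(u) = 118/u + u/25 (l(u) = 5*(u/125 + 118/(((-5*(-1))*u))) = 5*(u*(1/125) + 118/((5*u))) = 5*(u/125 + 118*(1/(5*u))) = 5*(u/125 + 118/(5*u)) = 118/u + u/25)
1/(l(K(18)) - 35823) = 1/((118/((2*18)) + (2*18)/25) - 35823) = 1/((118/36 + (1/25)*36) - 35823) = 1/((118*(1/36) + 36/25) - 35823) = 1/((59/18 + 36/25) - 35823) = 1/(2123/450 - 35823) = 1/(-16118227/450) = -450/16118227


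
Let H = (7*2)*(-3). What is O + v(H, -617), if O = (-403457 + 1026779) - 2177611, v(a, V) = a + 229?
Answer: -1554102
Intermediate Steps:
H = -42 (H = 14*(-3) = -42)
v(a, V) = 229 + a
O = -1554289 (O = 623322 - 2177611 = -1554289)
O + v(H, -617) = -1554289 + (229 - 42) = -1554289 + 187 = -1554102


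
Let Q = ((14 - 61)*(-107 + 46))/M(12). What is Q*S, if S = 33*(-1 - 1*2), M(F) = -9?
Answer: 31537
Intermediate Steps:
S = -99 (S = 33*(-1 - 2) = 33*(-3) = -99)
Q = -2867/9 (Q = ((14 - 61)*(-107 + 46))/(-9) = -47*(-61)*(-⅑) = 2867*(-⅑) = -2867/9 ≈ -318.56)
Q*S = -2867/9*(-99) = 31537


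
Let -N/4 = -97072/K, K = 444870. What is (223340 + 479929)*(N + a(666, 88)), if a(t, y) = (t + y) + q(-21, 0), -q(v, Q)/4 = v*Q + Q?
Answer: 13120665780894/24715 ≈ 5.3088e+8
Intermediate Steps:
q(v, Q) = -4*Q - 4*Q*v (q(v, Q) = -4*(v*Q + Q) = -4*(Q*v + Q) = -4*(Q + Q*v) = -4*Q - 4*Q*v)
N = 194144/222435 (N = -(-388288)/444870 = -4*(-48536/222435) = 194144/222435 ≈ 0.87281)
a(t, y) = t + y (a(t, y) = (t + y) - 4*0*(1 - 21) = (t + y) - 4*0*(-20) = (t + y) + 0 = t + y)
(223340 + 479929)*(N + a(666, 88)) = (223340 + 479929)*(194144/222435 + (666 + 88)) = 703269*(194144/222435 + 754) = 703269*(167910134/222435) = 13120665780894/24715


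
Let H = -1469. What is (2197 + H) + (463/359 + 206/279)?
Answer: 73120339/100161 ≈ 730.03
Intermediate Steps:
(2197 + H) + (463/359 + 206/279) = (2197 - 1469) + (463/359 + 206/279) = 728 + (463*(1/359) + 206*(1/279)) = 728 + (463/359 + 206/279) = 728 + 203131/100161 = 73120339/100161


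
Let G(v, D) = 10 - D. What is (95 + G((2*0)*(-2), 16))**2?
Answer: 7921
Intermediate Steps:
(95 + G((2*0)*(-2), 16))**2 = (95 + (10 - 1*16))**2 = (95 + (10 - 16))**2 = (95 - 6)**2 = 89**2 = 7921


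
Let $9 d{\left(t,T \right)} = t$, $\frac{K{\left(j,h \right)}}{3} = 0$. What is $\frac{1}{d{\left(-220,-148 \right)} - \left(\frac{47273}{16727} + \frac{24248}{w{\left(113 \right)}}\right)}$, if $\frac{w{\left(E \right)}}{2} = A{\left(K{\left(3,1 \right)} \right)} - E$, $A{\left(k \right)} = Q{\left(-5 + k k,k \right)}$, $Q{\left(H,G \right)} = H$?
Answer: $\frac{8882037}{670373243} \approx 0.013249$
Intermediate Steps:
$K{\left(j,h \right)} = 0$ ($K{\left(j,h \right)} = 3 \cdot 0 = 0$)
$A{\left(k \right)} = -5 + k^{2}$ ($A{\left(k \right)} = -5 + k k = -5 + k^{2}$)
$w{\left(E \right)} = -10 - 2 E$ ($w{\left(E \right)} = 2 \left(\left(-5 + 0^{2}\right) - E\right) = 2 \left(\left(-5 + 0\right) - E\right) = 2 \left(-5 - E\right) = -10 - 2 E$)
$d{\left(t,T \right)} = \frac{t}{9}$
$\frac{1}{d{\left(-220,-148 \right)} - \left(\frac{47273}{16727} + \frac{24248}{w{\left(113 \right)}}\right)} = \frac{1}{\frac{1}{9} \left(-220\right) - \left(\frac{47273}{16727} + \frac{24248}{-10 - 226}\right)} = \frac{1}{- \frac{220}{9} - \left(\frac{47273}{16727} + \frac{24248}{-10 - 226}\right)} = \frac{1}{- \frac{220}{9} - \left(\frac{47273}{16727} + \frac{24248}{-236}\right)} = \frac{1}{- \frac{220}{9} - - \frac{98609967}{986893}} = \frac{1}{- \frac{220}{9} + \left(- \frac{47273}{16727} + \frac{6062}{59}\right)} = \frac{1}{- \frac{220}{9} + \frac{98609967}{986893}} = \frac{1}{\frac{670373243}{8882037}} = \frac{8882037}{670373243}$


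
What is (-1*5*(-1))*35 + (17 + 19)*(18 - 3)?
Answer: 715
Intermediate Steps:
(-1*5*(-1))*35 + (17 + 19)*(18 - 3) = -5*(-1)*35 + 36*15 = 5*35 + 540 = 175 + 540 = 715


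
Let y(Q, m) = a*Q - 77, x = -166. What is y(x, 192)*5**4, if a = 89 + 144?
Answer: -24221875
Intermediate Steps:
a = 233
y(Q, m) = -77 + 233*Q (y(Q, m) = 233*Q - 77 = -77 + 233*Q)
y(x, 192)*5**4 = (-77 + 233*(-166))*5**4 = (-77 - 38678)*625 = -38755*625 = -24221875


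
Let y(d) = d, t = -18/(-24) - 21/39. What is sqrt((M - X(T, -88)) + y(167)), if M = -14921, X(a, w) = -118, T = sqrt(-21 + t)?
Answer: 2*I*sqrt(3659) ≈ 120.98*I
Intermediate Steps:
t = 11/52 (t = -18*(-1/24) - 21*1/39 = 3/4 - 7/13 = 11/52 ≈ 0.21154)
T = I*sqrt(14053)/26 (T = sqrt(-21 + 11/52) = sqrt(-1081/52) = I*sqrt(14053)/26 ≈ 4.5594*I)
sqrt((M - X(T, -88)) + y(167)) = sqrt((-14921 - 1*(-118)) + 167) = sqrt((-14921 + 118) + 167) = sqrt(-14803 + 167) = sqrt(-14636) = 2*I*sqrt(3659)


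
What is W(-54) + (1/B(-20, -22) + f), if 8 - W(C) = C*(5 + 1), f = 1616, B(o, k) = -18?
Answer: 35063/18 ≈ 1947.9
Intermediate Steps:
W(C) = 8 - 6*C (W(C) = 8 - C*(5 + 1) = 8 - C*6 = 8 - 6*C)
W(-54) + (1/B(-20, -22) + f) = (8 - 6*(-54)) + (1/(-18) + 1616) = (8 + 324) + (-1/18 + 1616) = 332 + 29087/18 = 35063/18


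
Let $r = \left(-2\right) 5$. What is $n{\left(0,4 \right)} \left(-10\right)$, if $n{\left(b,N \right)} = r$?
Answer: $100$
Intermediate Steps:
$r = -10$
$n{\left(b,N \right)} = -10$
$n{\left(0,4 \right)} \left(-10\right) = \left(-10\right) \left(-10\right) = 100$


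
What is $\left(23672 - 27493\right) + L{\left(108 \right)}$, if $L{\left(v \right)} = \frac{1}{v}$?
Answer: $- \frac{412667}{108} \approx -3821.0$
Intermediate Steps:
$\left(23672 - 27493\right) + L{\left(108 \right)} = \left(23672 - 27493\right) + \frac{1}{108} = -3821 + \frac{1}{108} = - \frac{412667}{108}$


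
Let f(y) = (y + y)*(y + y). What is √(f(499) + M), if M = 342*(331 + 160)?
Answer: √1163926 ≈ 1078.9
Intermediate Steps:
f(y) = 4*y² (f(y) = (2*y)*(2*y) = 4*y²)
M = 167922 (M = 342*491 = 167922)
√(f(499) + M) = √(4*499² + 167922) = √(4*249001 + 167922) = √(996004 + 167922) = √1163926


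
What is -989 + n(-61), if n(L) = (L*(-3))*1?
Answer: -806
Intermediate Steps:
n(L) = -3*L (n(L) = -3*L*1 = -3*L)
-989 + n(-61) = -989 - 3*(-61) = -989 + 183 = -806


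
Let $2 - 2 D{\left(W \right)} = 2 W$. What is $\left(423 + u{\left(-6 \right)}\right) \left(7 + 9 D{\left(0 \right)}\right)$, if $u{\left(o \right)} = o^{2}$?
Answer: $7344$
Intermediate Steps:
$D{\left(W \right)} = 1 - W$ ($D{\left(W \right)} = 1 - \frac{2 W}{2} = 1 - W$)
$\left(423 + u{\left(-6 \right)}\right) \left(7 + 9 D{\left(0 \right)}\right) = \left(423 + \left(-6\right)^{2}\right) \left(7 + 9 \left(1 - 0\right)\right) = \left(423 + 36\right) \left(7 + 9 \left(1 + 0\right)\right) = 459 \left(7 + 9 \cdot 1\right) = 459 \left(7 + 9\right) = 459 \cdot 16 = 7344$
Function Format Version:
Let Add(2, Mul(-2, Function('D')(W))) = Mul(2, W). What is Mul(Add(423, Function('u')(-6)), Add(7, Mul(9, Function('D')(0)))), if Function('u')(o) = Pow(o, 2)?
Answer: 7344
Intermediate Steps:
Function('D')(W) = Add(1, Mul(-1, W)) (Function('D')(W) = Add(1, Mul(Rational(-1, 2), Mul(2, W))) = Add(1, Mul(-1, W)))
Mul(Add(423, Function('u')(-6)), Add(7, Mul(9, Function('D')(0)))) = Mul(Add(423, Pow(-6, 2)), Add(7, Mul(9, Add(1, Mul(-1, 0))))) = Mul(Add(423, 36), Add(7, Mul(9, Add(1, 0)))) = Mul(459, Add(7, Mul(9, 1))) = Mul(459, Add(7, 9)) = Mul(459, 16) = 7344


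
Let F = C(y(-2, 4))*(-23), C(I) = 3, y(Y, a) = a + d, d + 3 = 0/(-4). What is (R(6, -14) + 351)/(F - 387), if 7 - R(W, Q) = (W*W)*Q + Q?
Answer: -73/38 ≈ -1.9211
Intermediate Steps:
d = -3 (d = -3 + 0/(-4) = -3 + 0*(-¼) = -3 + 0 = -3)
y(Y, a) = -3 + a (y(Y, a) = a - 3 = -3 + a)
R(W, Q) = 7 - Q - Q*W² (R(W, Q) = 7 - ((W*W)*Q + Q) = 7 - (W²*Q + Q) = 7 - (Q*W² + Q) = 7 - (Q + Q*W²) = 7 + (-Q - Q*W²) = 7 - Q - Q*W²)
F = -69 (F = 3*(-23) = -69)
(R(6, -14) + 351)/(F - 387) = ((7 - 1*(-14) - 1*(-14)*6²) + 351)/(-69 - 387) = ((7 + 14 - 1*(-14)*36) + 351)/(-456) = ((7 + 14 + 504) + 351)*(-1/456) = (525 + 351)*(-1/456) = 876*(-1/456) = -73/38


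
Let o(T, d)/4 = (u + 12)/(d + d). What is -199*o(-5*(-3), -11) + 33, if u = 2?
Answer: 5935/11 ≈ 539.54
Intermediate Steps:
o(T, d) = 28/d (o(T, d) = 4*((2 + 12)/(d + d)) = 4*(14/((2*d))) = 4*(14*(1/(2*d))) = 4*(7/d) = 28/d)
-199*o(-5*(-3), -11) + 33 = -5572/(-11) + 33 = -5572*(-1)/11 + 33 = -199*(-28/11) + 33 = 5572/11 + 33 = 5935/11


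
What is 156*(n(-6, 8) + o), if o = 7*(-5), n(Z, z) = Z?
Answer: -6396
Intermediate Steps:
o = -35
156*(n(-6, 8) + o) = 156*(-6 - 35) = 156*(-41) = -6396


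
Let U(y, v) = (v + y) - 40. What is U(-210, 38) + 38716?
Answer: 38504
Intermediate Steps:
U(y, v) = -40 + v + y
U(-210, 38) + 38716 = (-40 + 38 - 210) + 38716 = -212 + 38716 = 38504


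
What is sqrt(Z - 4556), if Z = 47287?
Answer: sqrt(42731) ≈ 206.71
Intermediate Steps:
sqrt(Z - 4556) = sqrt(47287 - 4556) = sqrt(42731)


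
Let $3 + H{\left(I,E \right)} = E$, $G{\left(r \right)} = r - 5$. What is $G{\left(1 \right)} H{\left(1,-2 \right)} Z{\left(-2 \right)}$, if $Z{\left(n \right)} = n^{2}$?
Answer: $80$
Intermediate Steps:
$G{\left(r \right)} = -5 + r$
$H{\left(I,E \right)} = -3 + E$
$G{\left(1 \right)} H{\left(1,-2 \right)} Z{\left(-2 \right)} = \left(-5 + 1\right) \left(-3 - 2\right) \left(-2\right)^{2} = \left(-4\right) \left(-5\right) 4 = 20 \cdot 4 = 80$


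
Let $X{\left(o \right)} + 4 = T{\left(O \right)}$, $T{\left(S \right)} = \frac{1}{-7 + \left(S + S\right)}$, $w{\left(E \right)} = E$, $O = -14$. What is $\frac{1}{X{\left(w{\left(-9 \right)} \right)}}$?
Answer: $- \frac{35}{141} \approx -0.24823$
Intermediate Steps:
$T{\left(S \right)} = \frac{1}{-7 + 2 S}$
$X{\left(o \right)} = - \frac{141}{35}$ ($X{\left(o \right)} = -4 + \frac{1}{-7 + 2 \left(-14\right)} = -4 + \frac{1}{-7 - 28} = -4 + \frac{1}{-35} = -4 - \frac{1}{35} = - \frac{141}{35}$)
$\frac{1}{X{\left(w{\left(-9 \right)} \right)}} = \frac{1}{- \frac{141}{35}} = - \frac{35}{141}$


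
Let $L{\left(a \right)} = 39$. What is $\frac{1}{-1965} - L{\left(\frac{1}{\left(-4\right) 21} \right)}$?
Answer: $- \frac{76636}{1965} \approx -39.0$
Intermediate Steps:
$\frac{1}{-1965} - L{\left(\frac{1}{\left(-4\right) 21} \right)} = \frac{1}{-1965} - 39 = - \frac{1}{1965} - 39 = - \frac{76636}{1965}$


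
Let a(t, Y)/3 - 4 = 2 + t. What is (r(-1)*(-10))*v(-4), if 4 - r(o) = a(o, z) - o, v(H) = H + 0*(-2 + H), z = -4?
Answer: -480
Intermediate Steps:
a(t, Y) = 18 + 3*t (a(t, Y) = 12 + 3*(2 + t) = 12 + (6 + 3*t) = 18 + 3*t)
v(H) = H (v(H) = H + 0 = H)
r(o) = -14 - 2*o (r(o) = 4 - ((18 + 3*o) - o) = 4 - (18 + 2*o) = 4 + (-18 - 2*o) = -14 - 2*o)
(r(-1)*(-10))*v(-4) = ((-14 - 2*(-1))*(-10))*(-4) = ((-14 + 2)*(-10))*(-4) = -12*(-10)*(-4) = 120*(-4) = -480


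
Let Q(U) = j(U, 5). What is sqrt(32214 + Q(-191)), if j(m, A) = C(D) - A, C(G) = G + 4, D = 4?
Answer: sqrt(32217) ≈ 179.49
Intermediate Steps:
C(G) = 4 + G
j(m, A) = 8 - A (j(m, A) = (4 + 4) - A = 8 - A)
Q(U) = 3 (Q(U) = 8 - 1*5 = 8 - 5 = 3)
sqrt(32214 + Q(-191)) = sqrt(32214 + 3) = sqrt(32217)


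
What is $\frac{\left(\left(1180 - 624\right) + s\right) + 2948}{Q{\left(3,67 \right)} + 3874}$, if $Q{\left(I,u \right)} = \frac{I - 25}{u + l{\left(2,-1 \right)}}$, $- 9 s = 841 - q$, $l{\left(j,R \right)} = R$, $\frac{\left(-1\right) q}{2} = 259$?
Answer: $\frac{10059}{11621} \approx 0.86559$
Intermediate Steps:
$q = -518$ ($q = \left(-2\right) 259 = -518$)
$s = -151$ ($s = - \frac{841 - -518}{9} = - \frac{841 + 518}{9} = \left(- \frac{1}{9}\right) 1359 = -151$)
$Q{\left(I,u \right)} = \frac{-25 + I}{-1 + u}$ ($Q{\left(I,u \right)} = \frac{I - 25}{u - 1} = \frac{-25 + I}{-1 + u}$)
$\frac{\left(\left(1180 - 624\right) + s\right) + 2948}{Q{\left(3,67 \right)} + 3874} = \frac{\left(\left(1180 - 624\right) - 151\right) + 2948}{\frac{-25 + 3}{-1 + 67} + 3874} = \frac{\left(556 - 151\right) + 2948}{\frac{1}{66} \left(-22\right) + 3874} = \frac{405 + 2948}{\frac{1}{66} \left(-22\right) + 3874} = \frac{3353}{- \frac{1}{3} + 3874} = \frac{3353}{\frac{11621}{3}} = 3353 \cdot \frac{3}{11621} = \frac{10059}{11621}$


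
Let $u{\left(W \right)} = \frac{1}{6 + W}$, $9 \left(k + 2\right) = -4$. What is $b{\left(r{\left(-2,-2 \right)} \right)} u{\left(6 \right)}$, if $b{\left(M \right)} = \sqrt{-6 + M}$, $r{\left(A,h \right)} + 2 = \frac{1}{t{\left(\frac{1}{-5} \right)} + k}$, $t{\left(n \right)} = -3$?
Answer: $\frac{i \sqrt{401}}{84} \approx 0.23839 i$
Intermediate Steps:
$k = - \frac{22}{9}$ ($k = -2 + \frac{1}{9} \left(-4\right) = -2 - \frac{4}{9} = - \frac{22}{9} \approx -2.4444$)
$r{\left(A,h \right)} = - \frac{107}{49}$ ($r{\left(A,h \right)} = -2 + \frac{1}{-3 - \frac{22}{9}} = -2 + \frac{1}{- \frac{49}{9}} = -2 - \frac{9}{49} = - \frac{107}{49}$)
$b{\left(r{\left(-2,-2 \right)} \right)} u{\left(6 \right)} = \frac{\sqrt{-6 - \frac{107}{49}}}{6 + 6} = \frac{\sqrt{- \frac{401}{49}}}{12} = \frac{i \sqrt{401}}{7} \cdot \frac{1}{12} = \frac{i \sqrt{401}}{84}$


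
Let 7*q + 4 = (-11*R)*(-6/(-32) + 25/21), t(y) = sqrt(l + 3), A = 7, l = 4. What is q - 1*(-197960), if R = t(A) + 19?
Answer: 465503809/2352 - 5093*sqrt(7)/2352 ≈ 1.9791e+5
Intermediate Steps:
t(y) = sqrt(7) (t(y) = sqrt(4 + 3) = sqrt(7))
R = 19 + sqrt(7) (R = sqrt(7) + 19 = 19 + sqrt(7) ≈ 21.646)
q = -98111/2352 - 5093*sqrt(7)/2352 (q = -4/7 + ((-11*(19 + sqrt(7)))*(-6/(-32) + 25/21))/7 = -4/7 + ((-209 - 11*sqrt(7))*(-6*(-1/32) + 25*(1/21)))/7 = -4/7 + ((-209 - 11*sqrt(7))*(3/16 + 25/21))/7 = -4/7 + ((-209 - 11*sqrt(7))*(463/336))/7 = -4/7 + (-96767/336 - 5093*sqrt(7)/336)/7 = -4/7 + (-96767/2352 - 5093*sqrt(7)/2352) = -98111/2352 - 5093*sqrt(7)/2352 ≈ -47.443)
q - 1*(-197960) = (-98111/2352 - 5093*sqrt(7)/2352) - 1*(-197960) = (-98111/2352 - 5093*sqrt(7)/2352) + 197960 = 465503809/2352 - 5093*sqrt(7)/2352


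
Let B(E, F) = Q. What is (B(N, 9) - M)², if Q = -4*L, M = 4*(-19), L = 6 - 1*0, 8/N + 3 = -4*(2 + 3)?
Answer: 2704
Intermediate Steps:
N = -8/23 (N = 8/(-3 - 4*(2 + 3)) = 8/(-3 - 4*5) = 8/(-3 - 20) = 8/(-23) = 8*(-1/23) = -8/23 ≈ -0.34783)
L = 6 (L = 6 + 0 = 6)
M = -76
Q = -24 (Q = -4*6 = -24)
B(E, F) = -24
(B(N, 9) - M)² = (-24 - 1*(-76))² = (-24 + 76)² = 52² = 2704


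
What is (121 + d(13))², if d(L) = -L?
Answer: 11664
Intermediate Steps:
(121 + d(13))² = (121 - 1*13)² = (121 - 13)² = 108² = 11664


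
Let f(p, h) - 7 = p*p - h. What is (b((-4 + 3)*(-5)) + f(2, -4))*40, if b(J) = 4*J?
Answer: 1400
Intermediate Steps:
f(p, h) = 7 + p² - h (f(p, h) = 7 + (p*p - h) = 7 + (p² - h) = 7 + p² - h)
(b((-4 + 3)*(-5)) + f(2, -4))*40 = (4*((-4 + 3)*(-5)) + (7 + 2² - 1*(-4)))*40 = (4*(-1*(-5)) + (7 + 4 + 4))*40 = (4*5 + 15)*40 = (20 + 15)*40 = 35*40 = 1400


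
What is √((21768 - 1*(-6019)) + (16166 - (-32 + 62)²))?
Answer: √43053 ≈ 207.49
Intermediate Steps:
√((21768 - 1*(-6019)) + (16166 - (-32 + 62)²)) = √((21768 + 6019) + (16166 - 1*30²)) = √(27787 + (16166 - 1*900)) = √(27787 + (16166 - 900)) = √(27787 + 15266) = √43053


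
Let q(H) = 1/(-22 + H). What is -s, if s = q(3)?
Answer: 1/19 ≈ 0.052632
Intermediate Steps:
s = -1/19 (s = 1/(-22 + 3) = 1/(-19) = -1/19 ≈ -0.052632)
-s = -1*(-1/19) = 1/19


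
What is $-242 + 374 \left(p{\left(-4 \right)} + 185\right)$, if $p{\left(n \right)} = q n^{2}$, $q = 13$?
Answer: $146740$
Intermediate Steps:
$p{\left(n \right)} = 13 n^{2}$
$-242 + 374 \left(p{\left(-4 \right)} + 185\right) = -242 + 374 \left(13 \left(-4\right)^{2} + 185\right) = -242 + 374 \left(13 \cdot 16 + 185\right) = -242 + 374 \left(208 + 185\right) = -242 + 374 \cdot 393 = -242 + 146982 = 146740$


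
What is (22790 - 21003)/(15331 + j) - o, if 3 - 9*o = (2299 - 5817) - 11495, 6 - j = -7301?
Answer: -113305375/67914 ≈ -1668.4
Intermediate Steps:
j = 7307 (j = 6 - 1*(-7301) = 6 + 7301 = 7307)
o = 15016/9 (o = ⅓ - ((2299 - 5817) - 11495)/9 = ⅓ - (-3518 - 11495)/9 = ⅓ - ⅑*(-15013) = ⅓ + 15013/9 = 15016/9 ≈ 1668.4)
(22790 - 21003)/(15331 + j) - o = (22790 - 21003)/(15331 + 7307) - 1*15016/9 = 1787/22638 - 15016/9 = -113305375/67914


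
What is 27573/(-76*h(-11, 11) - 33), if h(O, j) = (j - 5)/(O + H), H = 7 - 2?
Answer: 27573/43 ≈ 641.23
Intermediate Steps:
H = 5
h(O, j) = (-5 + j)/(5 + O) (h(O, j) = (j - 5)/(O + 5) = (-5 + j)/(5 + O))
27573/(-76*h(-11, 11) - 33) = 27573/(-76*(-5 + 11)/(5 - 11) - 33) = 27573/(-76*6/(-6) - 33) = 27573/(-(-38)*6/3 - 33) = 27573/(-76*(-1) - 33) = 27573/(76 - 33) = 27573/43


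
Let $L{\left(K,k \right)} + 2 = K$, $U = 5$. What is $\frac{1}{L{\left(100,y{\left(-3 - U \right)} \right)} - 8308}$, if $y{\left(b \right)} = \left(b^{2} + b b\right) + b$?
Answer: $- \frac{1}{8210} \approx -0.0001218$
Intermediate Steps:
$y{\left(b \right)} = b + 2 b^{2}$ ($y{\left(b \right)} = \left(b^{2} + b^{2}\right) + b = 2 b^{2} + b = b + 2 b^{2}$)
$L{\left(K,k \right)} = -2 + K$
$\frac{1}{L{\left(100,y{\left(-3 - U \right)} \right)} - 8308} = \frac{1}{\left(-2 + 100\right) - 8308} = \frac{1}{98 - 8308} = \frac{1}{-8210} = - \frac{1}{8210}$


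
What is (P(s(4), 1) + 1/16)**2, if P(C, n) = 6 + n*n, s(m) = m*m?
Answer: 12769/256 ≈ 49.879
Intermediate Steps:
s(m) = m**2
P(C, n) = 6 + n**2
(P(s(4), 1) + 1/16)**2 = ((6 + 1**2) + 1/16)**2 = ((6 + 1) + 1/16)**2 = (7 + 1/16)**2 = (113/16)**2 = 12769/256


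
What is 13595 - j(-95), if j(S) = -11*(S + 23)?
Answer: 12803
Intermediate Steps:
j(S) = -253 - 11*S (j(S) = -11*(23 + S) = -253 - 11*S)
13595 - j(-95) = 13595 - (-253 - 11*(-95)) = 13595 - (-253 + 1045) = 13595 - 1*792 = 13595 - 792 = 12803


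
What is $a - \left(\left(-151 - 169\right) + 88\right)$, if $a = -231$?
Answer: $1$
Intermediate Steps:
$a - \left(\left(-151 - 169\right) + 88\right) = -231 - \left(\left(-151 - 169\right) + 88\right) = -231 - \left(-320 + 88\right) = -231 - -232 = -231 + 232 = 1$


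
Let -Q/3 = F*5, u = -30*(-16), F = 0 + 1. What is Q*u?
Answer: -7200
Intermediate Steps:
F = 1
u = 480
Q = -15 (Q = -3*5 = -15)
Q*u = -15*480 = -7200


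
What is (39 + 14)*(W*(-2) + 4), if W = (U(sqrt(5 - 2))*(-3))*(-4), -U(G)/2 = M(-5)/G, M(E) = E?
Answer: 212 - 4240*sqrt(3) ≈ -7131.9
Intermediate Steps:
U(G) = 10/G (U(G) = -(-10)/G = 10/G)
W = 40*sqrt(3) (W = ((10/(sqrt(5 - 2)))*(-3))*(-4) = ((10/(sqrt(3)))*(-3))*(-4) = ((10*(sqrt(3)/3))*(-3))*(-4) = ((10*sqrt(3)/3)*(-3))*(-4) = -10*sqrt(3)*(-4) = 40*sqrt(3) ≈ 69.282)
(39 + 14)*(W*(-2) + 4) = (39 + 14)*((40*sqrt(3))*(-2) + 4) = 53*(-80*sqrt(3) + 4) = 53*(4 - 80*sqrt(3)) = 212 - 4240*sqrt(3)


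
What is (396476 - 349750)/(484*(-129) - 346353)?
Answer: -46726/408789 ≈ -0.11430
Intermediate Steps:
(396476 - 349750)/(484*(-129) - 346353) = 46726/(-62436 - 346353) = 46726/(-408789) = 46726*(-1/408789) = -46726/408789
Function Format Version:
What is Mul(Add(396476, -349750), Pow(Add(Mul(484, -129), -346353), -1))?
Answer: Rational(-46726, 408789) ≈ -0.11430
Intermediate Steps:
Mul(Add(396476, -349750), Pow(Add(Mul(484, -129), -346353), -1)) = Mul(46726, Pow(Add(-62436, -346353), -1)) = Mul(46726, Pow(-408789, -1)) = Mul(46726, Rational(-1, 408789)) = Rational(-46726, 408789)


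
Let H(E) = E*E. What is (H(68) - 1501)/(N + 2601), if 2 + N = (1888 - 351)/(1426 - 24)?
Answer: 4378446/3645335 ≈ 1.2011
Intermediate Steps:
H(E) = E**2
N = -1267/1402 (N = -2 + (1888 - 351)/(1426 - 24) = -2 + 1537/1402 = -1267/1402 ≈ -0.90371)
(H(68) - 1501)/(N + 2601) = (68**2 - 1501)/(-1267/1402 + 2601) = (4624 - 1501)/(3645335/1402) = 3123*(1402/3645335) = 4378446/3645335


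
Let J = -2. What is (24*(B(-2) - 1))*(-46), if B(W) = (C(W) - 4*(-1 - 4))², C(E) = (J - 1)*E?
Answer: -745200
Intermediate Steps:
C(E) = -3*E (C(E) = (-2 - 1)*E = -3*E)
B(W) = (20 - 3*W)² (B(W) = (-3*W - 4*(-1 - 4))² = (-3*W - 4*(-5))² = (-3*W + 20)² = (20 - 3*W)²)
(24*(B(-2) - 1))*(-46) = (24*((-20 + 3*(-2))² - 1))*(-46) = (24*((-20 - 6)² - 1))*(-46) = (24*((-26)² - 1))*(-46) = (24*(676 - 1))*(-46) = (24*675)*(-46) = 16200*(-46) = -745200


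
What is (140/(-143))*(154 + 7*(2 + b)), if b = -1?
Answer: -22540/143 ≈ -157.62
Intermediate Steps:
(140/(-143))*(154 + 7*(2 + b)) = (140/(-143))*(154 + 7*(2 - 1)) = (140*(-1/143))*(154 + 7*1) = -140*(154 + 7)/143 = -140/143*161 = -22540/143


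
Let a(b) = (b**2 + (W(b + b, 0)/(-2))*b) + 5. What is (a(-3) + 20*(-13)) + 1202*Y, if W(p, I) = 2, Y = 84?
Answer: 100725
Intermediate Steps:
a(b) = 5 + b**2 - b (a(b) = (b**2 + (2/(-2))*b) + 5 = (b**2 + (2*(-1/2))*b) + 5 = (b**2 - b) + 5 = 5 + b**2 - b)
(a(-3) + 20*(-13)) + 1202*Y = ((5 + (-3)**2 - 1*(-3)) + 20*(-13)) + 1202*84 = ((5 + 9 + 3) - 260) + 100968 = (17 - 260) + 100968 = -243 + 100968 = 100725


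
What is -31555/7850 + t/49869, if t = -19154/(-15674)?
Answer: -2466471144893/613592664210 ≈ -4.0197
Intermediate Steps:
t = 9577/7837 (t = -19154*(-1/15674) = 9577/7837 ≈ 1.2220)
-31555/7850 + t/49869 = -31555/7850 + (9577/7837)/49869 = -31555*1/7850 + (9577/7837)*(1/49869) = -6311/1570 + 9577/390823353 = -2466471144893/613592664210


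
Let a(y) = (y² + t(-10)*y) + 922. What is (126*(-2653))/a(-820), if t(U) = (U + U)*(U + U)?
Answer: -167139/172661 ≈ -0.96802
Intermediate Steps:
t(U) = 4*U² (t(U) = (2*U)*(2*U) = 4*U²)
a(y) = 922 + y² + 400*y (a(y) = (y² + (4*(-10)²)*y) + 922 = (y² + (4*100)*y) + 922 = (y² + 400*y) + 922 = 922 + y² + 400*y)
(126*(-2653))/a(-820) = (126*(-2653))/(922 + (-820)² + 400*(-820)) = -334278/(922 + 672400 - 328000) = -334278/345322 = -334278*1/345322 = -167139/172661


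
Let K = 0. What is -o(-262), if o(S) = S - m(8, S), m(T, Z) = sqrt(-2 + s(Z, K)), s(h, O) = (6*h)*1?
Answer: 262 + I*sqrt(1574) ≈ 262.0 + 39.674*I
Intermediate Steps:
s(h, O) = 6*h
m(T, Z) = sqrt(-2 + 6*Z)
o(S) = S - sqrt(-2 + 6*S)
-o(-262) = -(-262 - sqrt(-2 + 6*(-262))) = -(-262 - sqrt(-2 - 1572)) = -(-262 - sqrt(-1574)) = -(-262 - I*sqrt(1574)) = 262 + I*sqrt(1574)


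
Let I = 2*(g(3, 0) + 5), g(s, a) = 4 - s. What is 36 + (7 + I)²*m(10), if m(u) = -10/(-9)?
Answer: 3934/9 ≈ 437.11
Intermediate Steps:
I = 12 (I = 2*((4 - 1*3) + 5) = 2*((4 - 3) + 5) = 2*(1 + 5) = 2*6 = 12)
m(u) = 10/9 (m(u) = -10*(-⅑) = 10/9)
36 + (7 + I)²*m(10) = 36 + (7 + 12)²*(10/9) = 36 + 19²*(10/9) = 36 + 361*(10/9) = 36 + 3610/9 = 3934/9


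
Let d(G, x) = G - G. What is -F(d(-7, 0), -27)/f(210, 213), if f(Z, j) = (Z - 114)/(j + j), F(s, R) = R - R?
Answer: 0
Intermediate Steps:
d(G, x) = 0
F(s, R) = 0
f(Z, j) = (-114 + Z)/(2*j) (f(Z, j) = (-114 + Z)/((2*j)) = (-114 + Z)*(1/(2*j)) = (-114 + Z)/(2*j))
-F(d(-7, 0), -27)/f(210, 213) = -0/((½)*(-114 + 210)/213) = -0/((½)*(1/213)*96) = -0/16/71 = -0*71/16 = -1*0 = 0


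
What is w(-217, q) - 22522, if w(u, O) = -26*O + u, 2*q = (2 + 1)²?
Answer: -22856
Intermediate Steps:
q = 9/2 (q = (2 + 1)²/2 = (½)*3² = (½)*9 = 9/2 ≈ 4.5000)
w(u, O) = u - 26*O
w(-217, q) - 22522 = (-217 - 26*9/2) - 22522 = (-217 - 117) - 22522 = -334 - 22522 = -22856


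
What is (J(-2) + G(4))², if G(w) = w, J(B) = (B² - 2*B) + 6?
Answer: 324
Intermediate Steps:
J(B) = 6 + B² - 2*B
(J(-2) + G(4))² = ((6 + (-2)² - 2*(-2)) + 4)² = ((6 + 4 + 4) + 4)² = (14 + 4)² = 18² = 324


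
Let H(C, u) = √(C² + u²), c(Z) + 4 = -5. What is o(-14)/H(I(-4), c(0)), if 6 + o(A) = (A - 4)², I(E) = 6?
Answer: 106*√13/13 ≈ 29.399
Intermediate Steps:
o(A) = -6 + (-4 + A)² (o(A) = -6 + (A - 4)² = -6 + (-4 + A)²)
c(Z) = -9 (c(Z) = -4 - 5 = -9)
o(-14)/H(I(-4), c(0)) = (-6 + (-4 - 14)²)/(√(6² + (-9)²)) = (-6 + (-18)²)/(√(36 + 81)) = (-6 + 324)/(√117) = 318/((3*√13)) = 318*(√13/39) = 106*√13/13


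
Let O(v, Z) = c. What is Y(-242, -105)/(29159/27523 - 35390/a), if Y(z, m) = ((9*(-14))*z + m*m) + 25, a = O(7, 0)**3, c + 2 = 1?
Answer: 1143360466/974068129 ≈ 1.1738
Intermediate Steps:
c = -1 (c = -2 + 1 = -1)
O(v, Z) = -1
a = -1 (a = (-1)**3 = -1)
Y(z, m) = 25 + m**2 - 126*z (Y(z, m) = (-126*z + m**2) + 25 = (m**2 - 126*z) + 25 = 25 + m**2 - 126*z)
Y(-242, -105)/(29159/27523 - 35390/a) = (25 + (-105)**2 - 126*(-242))/(29159/27523 - 35390/(-1)) = (25 + 11025 + 30492)/(29159*(1/27523) - 35390*(-1)) = 41542/(29159/27523 + 35390) = 41542/(974068129/27523) = 41542*(27523/974068129) = 1143360466/974068129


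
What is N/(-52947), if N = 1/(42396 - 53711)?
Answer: 1/599095305 ≈ 1.6692e-9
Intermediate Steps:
N = -1/11315 (N = 1/(-11315) = -1/11315 ≈ -8.8378e-5)
N/(-52947) = -1/11315/(-52947) = -1/11315*(-1/52947) = 1/599095305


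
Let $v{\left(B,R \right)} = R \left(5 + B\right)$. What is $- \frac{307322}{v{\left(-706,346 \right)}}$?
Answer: $\frac{153661}{121273} \approx 1.2671$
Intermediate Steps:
$- \frac{307322}{v{\left(-706,346 \right)}} = - \frac{307322}{346 \left(5 - 706\right)} = - \frac{307322}{346 \left(-701\right)} = - \frac{307322}{-242546} = \left(-307322\right) \left(- \frac{1}{242546}\right) = \frac{153661}{121273}$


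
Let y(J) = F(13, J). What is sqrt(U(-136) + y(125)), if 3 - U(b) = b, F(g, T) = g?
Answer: 2*sqrt(38) ≈ 12.329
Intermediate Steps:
y(J) = 13
U(b) = 3 - b
sqrt(U(-136) + y(125)) = sqrt((3 - 1*(-136)) + 13) = sqrt((3 + 136) + 13) = sqrt(139 + 13) = sqrt(152) = 2*sqrt(38)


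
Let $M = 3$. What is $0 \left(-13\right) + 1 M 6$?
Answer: $18$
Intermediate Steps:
$0 \left(-13\right) + 1 M 6 = 0 \left(-13\right) + 1 \cdot 3 \cdot 6 = 0 + 3 \cdot 6 = 0 + 18 = 18$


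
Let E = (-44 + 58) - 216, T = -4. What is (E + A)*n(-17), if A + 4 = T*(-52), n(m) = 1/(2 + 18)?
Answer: ⅒ ≈ 0.10000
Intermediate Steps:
n(m) = 1/20
A = 204 (A = -4 - 4*(-52) = -4 + 208 = 204)
E = -202 (E = 14 - 216 = -202)
(E + A)*n(-17) = (-202 + 204)*(1/20) = 2*(1/20) = ⅒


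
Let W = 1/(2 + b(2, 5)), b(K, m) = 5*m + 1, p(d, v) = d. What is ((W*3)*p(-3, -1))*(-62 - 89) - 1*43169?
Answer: -1207373/28 ≈ -43120.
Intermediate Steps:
b(K, m) = 1 + 5*m
W = 1/28 (W = 1/(2 + (1 + 5*5)) = 1/(2 + (1 + 25)) = 1/(2 + 26) = 1/28 ≈ 0.035714)
((W*3)*p(-3, -1))*(-62 - 89) - 1*43169 = (((1/28)*3)*(-3))*(-62 - 89) - 1*43169 = ((3/28)*(-3))*(-151) - 43169 = -9/28*(-151) - 43169 = 1359/28 - 43169 = -1207373/28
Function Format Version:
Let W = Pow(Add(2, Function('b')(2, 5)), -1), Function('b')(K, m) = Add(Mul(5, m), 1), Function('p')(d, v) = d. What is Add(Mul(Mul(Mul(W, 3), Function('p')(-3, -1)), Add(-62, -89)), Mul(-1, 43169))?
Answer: Rational(-1207373, 28) ≈ -43120.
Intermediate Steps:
Function('b')(K, m) = Add(1, Mul(5, m))
W = Rational(1, 28) (W = Pow(Add(2, Add(1, Mul(5, 5))), -1) = Pow(Add(2, Add(1, 25)), -1) = Pow(Add(2, 26), -1) = Pow(28, -1) = Rational(1, 28) ≈ 0.035714)
Add(Mul(Mul(Mul(W, 3), Function('p')(-3, -1)), Add(-62, -89)), Mul(-1, 43169)) = Add(Mul(Mul(Mul(Rational(1, 28), 3), -3), Add(-62, -89)), Mul(-1, 43169)) = Add(Mul(Mul(Rational(3, 28), -3), -151), -43169) = Add(Mul(Rational(-9, 28), -151), -43169) = Add(Rational(1359, 28), -43169) = Rational(-1207373, 28)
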